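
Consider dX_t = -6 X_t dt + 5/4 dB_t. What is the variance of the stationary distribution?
lim Var(X_t) = 25/192

The OU SDE dX = -theta X dt + sigma dB admits the integrating factor exp(theta t): d(exp(theta t) X_t) = sigma exp(theta t) dB_t. Integrating from 0 to t gives X_t = x_0 * exp(-theta t) + sigma * int_0^t exp(-theta (t-s)) dB_s for any initial x_0. The Itô integral has variance (by the Itô isometry) sigma^2 * int_0^t exp(-2 theta (t - s)) ds = sigma^2 * (1 - exp(-2 theta t)) / (2 theta), independent of x_0.
With theta = 6, sigma = 5/4:
  Var(X_t) = (5/4)^2 * (1 - exp(-2*6 t)) / (2 * 6) = 25/192 - 25*exp(-12*t)/192.
As t -> infinity, exp(-2*6 t) -> 0, so the stationary variance is sigma^2 / (2 theta) = 25/192.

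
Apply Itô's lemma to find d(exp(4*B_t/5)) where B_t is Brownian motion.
d(exp(4*B_t/5)) = (8*exp(4*B_t/5)/25) dt + (4*exp(4*B_t/5)/5) dB_t

Itô's formula for f(B_t) gives d f(B_t) = f'(B_t) dB_t + (1/2) f''(B_t) dt. Compute derivatives of f(x) = exp(4*x/5):
  f'(x)  = 4*exp(4*x/5)/5
  f''(x) = 16*exp(4*x/5)/25
Substitute x = B_t and multiply the f'' term by 1/2:
  drift     = (1/2) * (16*exp(4*x/5)/25) evaluated at B_t = 8*exp(4*B_t/5)/25
  diffusion = (4*exp(4*x/5)/5) evaluated at B_t = 4*exp(4*B_t/5)/5
Therefore d(exp(4*B_t/5)) = (8*exp(4*B_t/5)/25) dt + (4*exp(4*B_t/5)/5) dB_t.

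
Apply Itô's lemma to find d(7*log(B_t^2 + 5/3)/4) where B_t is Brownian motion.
d(7*log(B_t^2 + 5/3)/4) = (21*(5 - 3*B_t^2)/(4*(3*B_t^2 + 5)^2)) dt + (21*B_t/(2*(3*B_t^2 + 5))) dB_t

Itô's formula for f(B_t) gives d f(B_t) = f'(B_t) dB_t + (1/2) f''(B_t) dt. Compute derivatives of f(x) = 7*log(x^2 + 5/3)/4:
  f'(x)  = 21*x/(2*(3*x^2 + 5))
  f''(x) = 21*(5 - 3*x^2)/(2*(3*x^2 + 5)^2)
Substitute x = B_t and multiply the f'' term by 1/2:
  drift     = (1/2) * (21*(5 - 3*x^2)/(2*(3*x^2 + 5)^2)) evaluated at B_t = 21*(5 - 3*B_t^2)/(4*(3*B_t^2 + 5)^2)
  diffusion = (21*x/(2*(3*x^2 + 5))) evaluated at B_t = 21*B_t/(2*(3*B_t^2 + 5))
Therefore d(7*log(B_t^2 + 5/3)/4) = (21*(5 - 3*B_t^2)/(4*(3*B_t^2 + 5)^2)) dt + (21*B_t/(2*(3*B_t^2 + 5))) dB_t.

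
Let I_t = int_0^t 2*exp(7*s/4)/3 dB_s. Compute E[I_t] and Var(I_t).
E[I_t] = 0; Var(I_t) = 8*exp(7*t/2)/63 - 8/63

The Itô integral of a deterministic integrand f(s) has mean 0 because each increment f(s) * (B_{s+ds} - B_s) has mean 0. By the Itô isometry:
  Var( int_0^t f(s) dB_s ) = E[ (int_0^t f(s) dB_s)^2 ] = int_0^t f(s)^2 ds.
Here f(s) = 2*exp(7*s/4)/3, so f(s)^2 = 4*exp(7*s/2)/9. Integrate:
  int_0^t (4*exp(7*s/2)/9) ds = 8*exp(7*t/2)/63 - 8/63.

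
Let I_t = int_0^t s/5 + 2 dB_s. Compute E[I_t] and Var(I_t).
E[I_t] = 0; Var(I_t) = t*(t^2 + 30*t + 300)/75

The Itô integral of a deterministic integrand f(s) has mean 0 because each increment f(s) * (B_{s+ds} - B_s) has mean 0. By the Itô isometry:
  Var( int_0^t f(s) dB_s ) = E[ (int_0^t f(s) dB_s)^2 ] = int_0^t f(s)^2 ds.
Here f(s) = s/5 + 2, so f(s)^2 = (s + 10)^2/25. Integrate:
  int_0^t ((s + 10)^2/25) ds = t*(t^2 + 30*t + 300)/75.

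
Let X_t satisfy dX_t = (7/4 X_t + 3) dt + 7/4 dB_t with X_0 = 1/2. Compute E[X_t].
E[X_t] = 31*exp(7*t/4)/14 - 12/7

Taking expectations and using E[dB_t] = 0, the mean m(t) = E[X_t] satisfies the ODE m'(t) = a m(t) + b with m(0) = x_0. With a = 7/4, b = 3, x_0 = 1/2, the solution is
  m(t) = x_0 * exp(a t) + (b/a) * (exp(a t) - 1)
       = (1/2) * exp((7/4) t) + (3/(7/4)) * (exp((7/4) t) - 1)
       = 31*exp(7*t/4)/14 - 12/7.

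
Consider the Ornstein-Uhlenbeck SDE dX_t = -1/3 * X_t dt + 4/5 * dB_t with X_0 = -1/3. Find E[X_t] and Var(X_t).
E[X_t] = -exp(-t/3)/3; Var(X_t) = 24/25 - 24*exp(-2*t/3)/25

The OU SDE dX = -theta X dt + sigma dB admits the integrating factor exp(theta t): d(exp(theta t) X_t) = sigma exp(theta t) dB_t. Integrating from 0 to t:
  X_t = x_0 * exp(-theta t) + sigma * int_0^t exp(-theta (t-s)) dB_s.
The Itô integral has mean 0 and (by the Itô isometry) variance sigma^2 * int_0^t exp(-2 theta (t - s)) ds = sigma^2 * (1 - exp(-2 theta t)) / (2 theta).
With theta = 1/3, sigma = 4/5, x_0 = -1/3:
  E[X_t] = -1/3 * exp(-1/3 t) = -exp(-t/3)/3
  Var(X_t) = (4/5)^2 * (1 - exp(-2*1/3 t)) / (2 * 1/3) = 24/25 - 24*exp(-2*t/3)/25.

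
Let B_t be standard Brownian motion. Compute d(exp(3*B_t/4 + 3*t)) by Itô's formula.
d(exp(3*B_t/4 + 3*t)) = (105*exp(3*B_t/4 + 3*t)/32) dt + (3*exp(3*B_t/4 + 3*t)/4) dB_t

Itô's formula for f(t, x): d f(t, B_t) = (f_t + (1/2) f_xx) dt + f_x dB_t. Compute partials of f(t, x) = exp(3*t + 3*x/4):
  f_t(t,x)  = 3*exp(3*t + 3*x/4)
  f_x(t,x)  = 3*exp(3*t + 3*x/4)/4
  f_xx(t,x) = 9*exp(3*t + 3*x/4)/16
Assemble drift = f_t + (1/2) f_xx = 105*exp(3*t + 3*x/4)/32 and diffusion = f_x = 3*exp(3*t + 3*x/4)/4. Substituting x = B_t:
  d(exp(3*B_t/4 + 3*t)) = (105*exp(3*B_t/4 + 3*t)/32) dt + (3*exp(3*B_t/4 + 3*t)/4) dB_t.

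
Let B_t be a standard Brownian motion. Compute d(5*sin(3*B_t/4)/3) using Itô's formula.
d(5*sin(3*B_t/4)/3) = (-15*sin(3*B_t/4)/32) dt + (5*cos(3*B_t/4)/4) dB_t

Itô's formula for f(B_t) gives d f(B_t) = f'(B_t) dB_t + (1/2) f''(B_t) dt. Compute derivatives of f(x) = 5*sin(3*x/4)/3:
  f'(x)  = 5*cos(3*x/4)/4
  f''(x) = -15*sin(3*x/4)/16
Substitute x = B_t and multiply the f'' term by 1/2:
  drift     = (1/2) * (-15*sin(3*x/4)/16) evaluated at B_t = -15*sin(3*B_t/4)/32
  diffusion = (5*cos(3*x/4)/4) evaluated at B_t = 5*cos(3*B_t/4)/4
Therefore d(5*sin(3*B_t/4)/3) = (-15*sin(3*B_t/4)/32) dt + (5*cos(3*B_t/4)/4) dB_t.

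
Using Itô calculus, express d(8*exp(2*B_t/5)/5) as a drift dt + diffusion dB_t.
d(8*exp(2*B_t/5)/5) = (16*exp(2*B_t/5)/125) dt + (16*exp(2*B_t/5)/25) dB_t

Itô's formula for f(B_t) gives d f(B_t) = f'(B_t) dB_t + (1/2) f''(B_t) dt. Compute derivatives of f(x) = 8*exp(2*x/5)/5:
  f'(x)  = 16*exp(2*x/5)/25
  f''(x) = 32*exp(2*x/5)/125
Substitute x = B_t and multiply the f'' term by 1/2:
  drift     = (1/2) * (32*exp(2*x/5)/125) evaluated at B_t = 16*exp(2*B_t/5)/125
  diffusion = (16*exp(2*x/5)/25) evaluated at B_t = 16*exp(2*B_t/5)/25
Therefore d(8*exp(2*B_t/5)/5) = (16*exp(2*B_t/5)/125) dt + (16*exp(2*B_t/5)/25) dB_t.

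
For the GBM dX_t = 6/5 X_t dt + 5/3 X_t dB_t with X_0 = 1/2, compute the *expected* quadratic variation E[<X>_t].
E[<X>_t] = 125*exp(233*t/45)/932 - 125/932

<X>_t = int_0^t ((5/3) * X_s)^2 ds. Taking expectation inside the integral: E[<X>_t] = (5/3)^2 * int_0^t E[X_s^2] ds. For GBM, E[X_s^2] = x_0^2 * exp((2 mu + sigma^2) s). Integrating:
  E[<X>_t] = (5/3)^2 * (1/2)^2 * (exp((2*(6/5) + (5/3)^2) t) - 1) / (2*(6/5) + (5/3)^2)
           = (5/3)^2 * (1/2)^2 * (exp((233/45) t) - 1) / (233/45) = 125*exp(233*t/45)/932 - 125/932.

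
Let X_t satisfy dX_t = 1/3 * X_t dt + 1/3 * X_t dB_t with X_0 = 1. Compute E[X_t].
E[X_t] = exp(t/3)

For GBM dX = mu X dt + sigma X dB with X_0 = x_0, apply Itô to Y = log X: dY = (mu - sigma^2/2) dt + sigma dB, so Y_t = log(x_0) + (mu - sigma^2/2) t + sigma B_t and hence X_t = x_0 * exp((mu - sigma^2/2) t + sigma B_t).
With mu = 1/3, sigma = 1/3, x_0 = 1, this gives:
  X_t = 1 * exp((5/18) * t + (1/3) * B_t).
Since sigma*B_t ~ Normal(0, sigma^2 t), E[exp(sigma*B_t)] = exp(sigma^2 t / 2); so E[X_t] = x_0 * exp((mu - sigma^2/2) t) * exp(sigma^2 t / 2) = x_0 * exp(mu t) = exp(t/3).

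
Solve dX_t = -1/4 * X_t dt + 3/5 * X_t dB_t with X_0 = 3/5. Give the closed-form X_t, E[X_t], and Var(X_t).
X_t = 3/5 * exp((-43/100) t + (3/5) B_t); E[X_t] = 3*exp(-t/4)/5; Var(X_t) = (9*exp(9*t/25) - 9)*exp(-t/2)/25

For GBM dX = mu X dt + sigma X dB with X_0 = x_0, apply Itô to Y = log X: dY = (mu - sigma^2/2) dt + sigma dB, so Y_t = log(x_0) + (mu - sigma^2/2) t + sigma B_t and hence X_t = x_0 * exp((mu - sigma^2/2) t + sigma B_t).
With mu = -1/4, sigma = 3/5, x_0 = 3/5, this gives:
  X_t = 3/5 * exp((-43/100) * t + (3/5) * B_t).
Since sigma*B_t ~ Normal(0, sigma^2 t), E[exp(sigma*B_t)] = exp(sigma^2 t / 2); so E[X_t] = x_0 * exp((mu - sigma^2/2) t) * exp(sigma^2 t / 2) = x_0 * exp(mu t) = 3*exp(-t/4)/5.
Var(X_t) = E[X_t^2] - (E[X_t])^2 = x_0^2 * exp(2 mu t) * (exp(sigma^2 t) - 1) = (9*exp(9*t/25) - 9)*exp(-t/2)/25.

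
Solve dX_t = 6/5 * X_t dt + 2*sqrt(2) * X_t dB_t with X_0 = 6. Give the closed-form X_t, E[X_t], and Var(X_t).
X_t = 6 * exp((-14/5) t + (2*sqrt(2)) B_t); E[X_t] = 6*exp(6*t/5); Var(X_t) = 36*(exp(8*t) - 1)*exp(12*t/5)

For GBM dX = mu X dt + sigma X dB with X_0 = x_0, apply Itô to Y = log X: dY = (mu - sigma^2/2) dt + sigma dB, so Y_t = log(x_0) + (mu - sigma^2/2) t + sigma B_t and hence X_t = x_0 * exp((mu - sigma^2/2) t + sigma B_t).
With mu = 6/5, sigma = 2*sqrt(2), x_0 = 6, this gives:
  X_t = 6 * exp((-14/5) * t + (2*sqrt(2)) * B_t).
Since sigma*B_t ~ Normal(0, sigma^2 t), E[exp(sigma*B_t)] = exp(sigma^2 t / 2); so E[X_t] = x_0 * exp((mu - sigma^2/2) t) * exp(sigma^2 t / 2) = x_0 * exp(mu t) = 6*exp(6*t/5).
Var(X_t) = E[X_t^2] - (E[X_t])^2 = x_0^2 * exp(2 mu t) * (exp(sigma^2 t) - 1) = 36*(exp(8*t) - 1)*exp(12*t/5).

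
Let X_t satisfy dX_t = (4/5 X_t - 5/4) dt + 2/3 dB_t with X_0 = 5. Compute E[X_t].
E[X_t] = 55*exp(4*t/5)/16 + 25/16

Taking expectations and using E[dB_t] = 0, the mean m(t) = E[X_t] satisfies the ODE m'(t) = a m(t) + b with m(0) = x_0. With a = 4/5, b = -5/4, x_0 = 5, the solution is
  m(t) = x_0 * exp(a t) + (b/a) * (exp(a t) - 1)
       = 5 * exp((4/5) t) + ((-5/4)/(4/5)) * (exp((4/5) t) - 1)
       = 55*exp(4*t/5)/16 + 25/16.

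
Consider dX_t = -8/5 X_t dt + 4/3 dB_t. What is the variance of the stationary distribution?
lim Var(X_t) = 5/9

The OU SDE dX = -theta X dt + sigma dB admits the integrating factor exp(theta t): d(exp(theta t) X_t) = sigma exp(theta t) dB_t. Integrating from 0 to t gives X_t = x_0 * exp(-theta t) + sigma * int_0^t exp(-theta (t-s)) dB_s for any initial x_0. The Itô integral has variance (by the Itô isometry) sigma^2 * int_0^t exp(-2 theta (t - s)) ds = sigma^2 * (1 - exp(-2 theta t)) / (2 theta), independent of x_0.
With theta = 8/5, sigma = 4/3:
  Var(X_t) = (4/3)^2 * (1 - exp(-2*8/5 t)) / (2 * 8/5) = 5/9 - 5*exp(-16*t/5)/9.
As t -> infinity, exp(-2*8/5 t) -> 0, so the stationary variance is sigma^2 / (2 theta) = 5/9.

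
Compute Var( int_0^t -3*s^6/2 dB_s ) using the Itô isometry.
Var = 9*t^13/52

The Itô integral of a deterministic integrand f(s) has mean 0 because each increment f(s) * (B_{s+ds} - B_s) has mean 0. By the Itô isometry:
  Var( int_0^t f(s) dB_s ) = E[ (int_0^t f(s) dB_s)^2 ] = int_0^t f(s)^2 ds.
Here f(s) = -3*s^6/2, so f(s)^2 = 9*s^12/4. Integrate:
  int_0^t (9*s^12/4) ds = 9*t^13/52.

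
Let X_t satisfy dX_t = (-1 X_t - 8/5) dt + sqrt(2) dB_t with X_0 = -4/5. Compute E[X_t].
E[X_t] = -8/5 + 4*exp(-t)/5

Taking expectations and using E[dB_t] = 0, the mean m(t) = E[X_t] satisfies the ODE m'(t) = a m(t) + b with m(0) = x_0. With a = -1, b = -8/5, x_0 = -4/5, the solution is
  m(t) = x_0 * exp(a t) + (b/a) * (exp(a t) - 1)
       = (-4/5) * exp((-1) t) + ((-8/5)/(-1)) * (exp((-1) t) - 1)
       = -8/5 + 4*exp(-t)/5.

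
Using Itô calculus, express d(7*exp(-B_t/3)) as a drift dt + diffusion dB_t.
d(7*exp(-B_t/3)) = (7*exp(-B_t/3)/18) dt + (-7*exp(-B_t/3)/3) dB_t

Itô's formula for f(B_t) gives d f(B_t) = f'(B_t) dB_t + (1/2) f''(B_t) dt. Compute derivatives of f(x) = 7*exp(-x/3):
  f'(x)  = -7*exp(-x/3)/3
  f''(x) = 7*exp(-x/3)/9
Substitute x = B_t and multiply the f'' term by 1/2:
  drift     = (1/2) * (7*exp(-x/3)/9) evaluated at B_t = 7*exp(-B_t/3)/18
  diffusion = (-7*exp(-x/3)/3) evaluated at B_t = -7*exp(-B_t/3)/3
Therefore d(7*exp(-B_t/3)) = (7*exp(-B_t/3)/18) dt + (-7*exp(-B_t/3)/3) dB_t.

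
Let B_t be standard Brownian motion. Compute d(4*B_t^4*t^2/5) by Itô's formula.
d(4*B_t^4*t^2/5) = (8*B_t^2*t*(B_t^2 + 3*t)/5) dt + (16*B_t^3*t^2/5) dB_t

Itô's formula for f(t, x): d f(t, B_t) = (f_t + (1/2) f_xx) dt + f_x dB_t. Compute partials of f(t, x) = 4*t^2*x^4/5:
  f_t(t,x)  = 8*t*x^4/5
  f_x(t,x)  = 16*t^2*x^3/5
  f_xx(t,x) = 48*t^2*x^2/5
Assemble drift = f_t + (1/2) f_xx = 8*t*x^2*(3*t + x^2)/5 and diffusion = f_x = 16*t^2*x^3/5. Substituting x = B_t:
  d(4*B_t^4*t^2/5) = (8*B_t^2*t*(B_t^2 + 3*t)/5) dt + (16*B_t^3*t^2/5) dB_t.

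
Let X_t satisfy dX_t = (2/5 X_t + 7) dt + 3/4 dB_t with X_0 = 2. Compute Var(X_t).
Var(X_t) = 45*exp(4*t/5)/64 - 45/64

The variance V(t) = Var(X_t) satisfies V'(t) = 2 a V(t) + c^2 with V(0) = 0 (drift coefficient is linear in X, diffusion is constant). With a = 2/5, c = 3/4, the solution is
  V(t) = (c^2 / (2 a)) * (exp(2 a t) - 1)
       = ((3/4)^2 / (2*(2/5))) * (exp((4/5) t) - 1)
       = 45*exp(4*t/5)/64 - 45/64.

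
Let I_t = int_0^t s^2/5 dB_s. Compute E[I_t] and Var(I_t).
E[I_t] = 0; Var(I_t) = t^5/125

The Itô integral of a deterministic integrand f(s) has mean 0 because each increment f(s) * (B_{s+ds} - B_s) has mean 0. By the Itô isometry:
  Var( int_0^t f(s) dB_s ) = E[ (int_0^t f(s) dB_s)^2 ] = int_0^t f(s)^2 ds.
Here f(s) = s^2/5, so f(s)^2 = s^4/25. Integrate:
  int_0^t (s^4/25) ds = t^5/125.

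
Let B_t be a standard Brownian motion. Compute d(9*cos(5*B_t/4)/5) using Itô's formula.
d(9*cos(5*B_t/4)/5) = (-45*cos(5*B_t/4)/32) dt + (-9*sin(5*B_t/4)/4) dB_t

Itô's formula for f(B_t) gives d f(B_t) = f'(B_t) dB_t + (1/2) f''(B_t) dt. Compute derivatives of f(x) = 9*cos(5*x/4)/5:
  f'(x)  = -9*sin(5*x/4)/4
  f''(x) = -45*cos(5*x/4)/16
Substitute x = B_t and multiply the f'' term by 1/2:
  drift     = (1/2) * (-45*cos(5*x/4)/16) evaluated at B_t = -45*cos(5*B_t/4)/32
  diffusion = (-9*sin(5*x/4)/4) evaluated at B_t = -9*sin(5*B_t/4)/4
Therefore d(9*cos(5*B_t/4)/5) = (-45*cos(5*B_t/4)/32) dt + (-9*sin(5*B_t/4)/4) dB_t.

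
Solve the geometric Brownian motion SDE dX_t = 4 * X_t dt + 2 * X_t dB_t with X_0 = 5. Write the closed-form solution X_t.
X_t = 5 * exp((2) * t + (2) * B_t)

For GBM dX = mu X dt + sigma X dB with X_0 = x_0, apply Itô to Y = log X: dY = (mu - sigma^2/2) dt + sigma dB, so Y_t = log(x_0) + (mu - sigma^2/2) t + sigma B_t and hence X_t = x_0 * exp((mu - sigma^2/2) t + sigma B_t).
With mu = 4, sigma = 2, x_0 = 5, this gives:
  X_t = 5 * exp((2) * t + (2) * B_t).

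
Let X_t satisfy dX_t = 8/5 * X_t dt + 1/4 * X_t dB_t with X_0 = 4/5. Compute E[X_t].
E[X_t] = 4*exp(8*t/5)/5

For GBM dX = mu X dt + sigma X dB with X_0 = x_0, apply Itô to Y = log X: dY = (mu - sigma^2/2) dt + sigma dB, so Y_t = log(x_0) + (mu - sigma^2/2) t + sigma B_t and hence X_t = x_0 * exp((mu - sigma^2/2) t + sigma B_t).
With mu = 8/5, sigma = 1/4, x_0 = 4/5, this gives:
  X_t = 4/5 * exp((251/160) * t + (1/4) * B_t).
Since sigma*B_t ~ Normal(0, sigma^2 t), E[exp(sigma*B_t)] = exp(sigma^2 t / 2); so E[X_t] = x_0 * exp((mu - sigma^2/2) t) * exp(sigma^2 t / 2) = x_0 * exp(mu t) = 4*exp(8*t/5)/5.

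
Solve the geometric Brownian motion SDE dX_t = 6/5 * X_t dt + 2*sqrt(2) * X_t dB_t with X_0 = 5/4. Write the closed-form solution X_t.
X_t = 5/4 * exp((-14/5) * t + (2*sqrt(2)) * B_t)

For GBM dX = mu X dt + sigma X dB with X_0 = x_0, apply Itô to Y = log X: dY = (mu - sigma^2/2) dt + sigma dB, so Y_t = log(x_0) + (mu - sigma^2/2) t + sigma B_t and hence X_t = x_0 * exp((mu - sigma^2/2) t + sigma B_t).
With mu = 6/5, sigma = 2*sqrt(2), x_0 = 5/4, this gives:
  X_t = 5/4 * exp((-14/5) * t + (2*sqrt(2)) * B_t).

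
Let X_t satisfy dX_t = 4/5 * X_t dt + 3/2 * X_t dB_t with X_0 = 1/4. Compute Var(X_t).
Var(X_t) = (exp(9*t/4) - 1)*exp(8*t/5)/16

For GBM dX = mu X dt + sigma X dB with X_0 = x_0, apply Itô to Y = log X: dY = (mu - sigma^2/2) dt + sigma dB, so Y_t = log(x_0) + (mu - sigma^2/2) t + sigma B_t and hence X_t = x_0 * exp((mu - sigma^2/2) t + sigma B_t).
With mu = 4/5, sigma = 3/2, x_0 = 1/4, this gives:
  X_t = 1/4 * exp((-13/40) * t + (3/2) * B_t).
Since sigma*B_t ~ Normal(0, sigma^2 t), E[exp(sigma*B_t)] = exp(sigma^2 t / 2); so E[X_t] = x_0 * exp((mu - sigma^2/2) t) * exp(sigma^2 t / 2) = x_0 * exp(mu t) = exp(4*t/5)/4.
Var(X_t) = E[X_t^2] - (E[X_t])^2 = x_0^2 * exp(2 mu t) * (exp(sigma^2 t) - 1) = (exp(9*t/4) - 1)*exp(8*t/5)/16.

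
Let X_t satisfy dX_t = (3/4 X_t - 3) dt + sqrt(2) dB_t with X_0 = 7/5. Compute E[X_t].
E[X_t] = 4 - 13*exp(3*t/4)/5

Taking expectations and using E[dB_t] = 0, the mean m(t) = E[X_t] satisfies the ODE m'(t) = a m(t) + b with m(0) = x_0. With a = 3/4, b = -3, x_0 = 7/5, the solution is
  m(t) = x_0 * exp(a t) + (b/a) * (exp(a t) - 1)
       = (7/5) * exp((3/4) t) + ((-3)/(3/4)) * (exp((3/4) t) - 1)
       = 4 - 13*exp(3*t/4)/5.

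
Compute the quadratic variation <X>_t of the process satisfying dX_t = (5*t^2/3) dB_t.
<X>_t = 5*t^5/9

For an Itô process dX_t = a(t) dt + b(t) dB_t, the quadratic variation is <X>_t = int_0^t b(s)^2 ds (the drift term does not contribute). Here b(s) = 5*s^2/3, so
  b(s)^2 = 25*s^4/9.
Integrating from 0 to t:
  <X>_t = int_0^t (25*s^4/9) ds = 5*t^5/9.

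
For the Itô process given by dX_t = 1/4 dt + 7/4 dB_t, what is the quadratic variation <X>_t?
<X>_t = 49*t/16

For an Itô process dX_t = a(t) dt + b(t) dB_t, the quadratic variation is <X>_t = int_0^t b(s)^2 ds (the drift term does not contribute). Here b(s) = 7/4, so
  b(s)^2 = 49/16.
Integrating from 0 to t:
  <X>_t = int_0^t (49/16) ds = 49*t/16.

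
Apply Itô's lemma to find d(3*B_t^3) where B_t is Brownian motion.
d(3*B_t^3) = (9*B_t) dt + (9*B_t^2) dB_t

Itô's formula for f(B_t) gives d f(B_t) = f'(B_t) dB_t + (1/2) f''(B_t) dt. Compute derivatives of f(x) = 3*x^3:
  f'(x)  = 9*x^2
  f''(x) = 18*x
Substitute x = B_t and multiply the f'' term by 1/2:
  drift     = (1/2) * (18*x) evaluated at B_t = 9*B_t
  diffusion = (9*x^2) evaluated at B_t = 9*B_t^2
Therefore d(3*B_t^3) = (9*B_t) dt + (9*B_t^2) dB_t.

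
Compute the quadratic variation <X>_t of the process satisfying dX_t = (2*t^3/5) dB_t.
<X>_t = 4*t^7/175

For an Itô process dX_t = a(t) dt + b(t) dB_t, the quadratic variation is <X>_t = int_0^t b(s)^2 ds (the drift term does not contribute). Here b(s) = 2*s^3/5, so
  b(s)^2 = 4*s^6/25.
Integrating from 0 to t:
  <X>_t = int_0^t (4*s^6/25) ds = 4*t^7/175.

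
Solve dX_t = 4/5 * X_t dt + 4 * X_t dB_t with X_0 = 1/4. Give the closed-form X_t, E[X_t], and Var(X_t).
X_t = 1/4 * exp((-36/5) t + (4) B_t); E[X_t] = exp(4*t/5)/4; Var(X_t) = (exp(16*t) - 1)*exp(8*t/5)/16

For GBM dX = mu X dt + sigma X dB with X_0 = x_0, apply Itô to Y = log X: dY = (mu - sigma^2/2) dt + sigma dB, so Y_t = log(x_0) + (mu - sigma^2/2) t + sigma B_t and hence X_t = x_0 * exp((mu - sigma^2/2) t + sigma B_t).
With mu = 4/5, sigma = 4, x_0 = 1/4, this gives:
  X_t = 1/4 * exp((-36/5) * t + (4) * B_t).
Since sigma*B_t ~ Normal(0, sigma^2 t), E[exp(sigma*B_t)] = exp(sigma^2 t / 2); so E[X_t] = x_0 * exp((mu - sigma^2/2) t) * exp(sigma^2 t / 2) = x_0 * exp(mu t) = exp(4*t/5)/4.
Var(X_t) = E[X_t^2] - (E[X_t])^2 = x_0^2 * exp(2 mu t) * (exp(sigma^2 t) - 1) = (exp(16*t) - 1)*exp(8*t/5)/16.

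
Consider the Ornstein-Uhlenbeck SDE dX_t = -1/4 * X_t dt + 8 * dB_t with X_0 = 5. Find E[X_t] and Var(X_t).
E[X_t] = 5*exp(-t/4); Var(X_t) = 128 - 128*exp(-t/2)

The OU SDE dX = -theta X dt + sigma dB admits the integrating factor exp(theta t): d(exp(theta t) X_t) = sigma exp(theta t) dB_t. Integrating from 0 to t:
  X_t = x_0 * exp(-theta t) + sigma * int_0^t exp(-theta (t-s)) dB_s.
The Itô integral has mean 0 and (by the Itô isometry) variance sigma^2 * int_0^t exp(-2 theta (t - s)) ds = sigma^2 * (1 - exp(-2 theta t)) / (2 theta).
With theta = 1/4, sigma = 8, x_0 = 5:
  E[X_t] = 5 * exp(-1/4 t) = 5*exp(-t/4)
  Var(X_t) = (8)^2 * (1 - exp(-2*1/4 t)) / (2 * 1/4) = 128 - 128*exp(-t/2).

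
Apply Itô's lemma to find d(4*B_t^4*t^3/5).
d(4*B_t^4*t^3/5) = (12*B_t^2*t^2*(B_t^2 + 2*t)/5) dt + (16*B_t^3*t^3/5) dB_t

Itô's formula for f(t, x): d f(t, B_t) = (f_t + (1/2) f_xx) dt + f_x dB_t. Compute partials of f(t, x) = 4*t^3*x^4/5:
  f_t(t,x)  = 12*t^2*x^4/5
  f_x(t,x)  = 16*t^3*x^3/5
  f_xx(t,x) = 48*t^3*x^2/5
Assemble drift = f_t + (1/2) f_xx = 12*t^2*x^2*(2*t + x^2)/5 and diffusion = f_x = 16*t^3*x^3/5. Substituting x = B_t:
  d(4*B_t^4*t^3/5) = (12*B_t^2*t^2*(B_t^2 + 2*t)/5) dt + (16*B_t^3*t^3/5) dB_t.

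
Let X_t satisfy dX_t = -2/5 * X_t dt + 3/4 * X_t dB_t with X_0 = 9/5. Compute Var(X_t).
Var(X_t) = (81*exp(9*t/16) - 81)*exp(-4*t/5)/25

For GBM dX = mu X dt + sigma X dB with X_0 = x_0, apply Itô to Y = log X: dY = (mu - sigma^2/2) dt + sigma dB, so Y_t = log(x_0) + (mu - sigma^2/2) t + sigma B_t and hence X_t = x_0 * exp((mu - sigma^2/2) t + sigma B_t).
With mu = -2/5, sigma = 3/4, x_0 = 9/5, this gives:
  X_t = 9/5 * exp((-109/160) * t + (3/4) * B_t).
Since sigma*B_t ~ Normal(0, sigma^2 t), E[exp(sigma*B_t)] = exp(sigma^2 t / 2); so E[X_t] = x_0 * exp((mu - sigma^2/2) t) * exp(sigma^2 t / 2) = x_0 * exp(mu t) = 9*exp(-2*t/5)/5.
Var(X_t) = E[X_t^2] - (E[X_t])^2 = x_0^2 * exp(2 mu t) * (exp(sigma^2 t) - 1) = (81*exp(9*t/16) - 81)*exp(-4*t/5)/25.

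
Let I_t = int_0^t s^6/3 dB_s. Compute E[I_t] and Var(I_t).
E[I_t] = 0; Var(I_t) = t^13/117

The Itô integral of a deterministic integrand f(s) has mean 0 because each increment f(s) * (B_{s+ds} - B_s) has mean 0. By the Itô isometry:
  Var( int_0^t f(s) dB_s ) = E[ (int_0^t f(s) dB_s)^2 ] = int_0^t f(s)^2 ds.
Here f(s) = s^6/3, so f(s)^2 = s^12/9. Integrate:
  int_0^t (s^12/9) ds = t^13/117.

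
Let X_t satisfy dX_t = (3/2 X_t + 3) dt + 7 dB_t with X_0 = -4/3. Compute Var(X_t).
Var(X_t) = 49*exp(3*t)/3 - 49/3

The variance V(t) = Var(X_t) satisfies V'(t) = 2 a V(t) + c^2 with V(0) = 0 (drift coefficient is linear in X, diffusion is constant). With a = 3/2, c = 7, the solution is
  V(t) = (c^2 / (2 a)) * (exp(2 a t) - 1)
       = (7^2 / (2*(3/2))) * (exp(3 t) - 1)
       = 49*exp(3*t)/3 - 49/3.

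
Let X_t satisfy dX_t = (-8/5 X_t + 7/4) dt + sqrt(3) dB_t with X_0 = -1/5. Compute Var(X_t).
Var(X_t) = 15/16 - 15*exp(-16*t/5)/16

The variance V(t) = Var(X_t) satisfies V'(t) = 2 a V(t) + c^2 with V(0) = 0 (drift coefficient is linear in X, diffusion is constant). With a = -8/5, c = sqrt(3), the solution is
  V(t) = (c^2 / (2 a)) * (exp(2 a t) - 1)
       = (sqrt(3)^2 / (2*(-8/5))) * (exp((-16/5) t) - 1)
       = 15/16 - 15*exp(-16*t/5)/16.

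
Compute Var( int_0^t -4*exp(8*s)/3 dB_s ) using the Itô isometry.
Var = exp(16*t)/9 - 1/9

The Itô integral of a deterministic integrand f(s) has mean 0 because each increment f(s) * (B_{s+ds} - B_s) has mean 0. By the Itô isometry:
  Var( int_0^t f(s) dB_s ) = E[ (int_0^t f(s) dB_s)^2 ] = int_0^t f(s)^2 ds.
Here f(s) = -4*exp(8*s)/3, so f(s)^2 = 16*exp(16*s)/9. Integrate:
  int_0^t (16*exp(16*s)/9) ds = exp(16*t)/9 - 1/9.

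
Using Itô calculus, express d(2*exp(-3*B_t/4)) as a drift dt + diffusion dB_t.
d(2*exp(-3*B_t/4)) = (9*exp(-3*B_t/4)/16) dt + (-3*exp(-3*B_t/4)/2) dB_t

Itô's formula for f(B_t) gives d f(B_t) = f'(B_t) dB_t + (1/2) f''(B_t) dt. Compute derivatives of f(x) = 2*exp(-3*x/4):
  f'(x)  = -3*exp(-3*x/4)/2
  f''(x) = 9*exp(-3*x/4)/8
Substitute x = B_t and multiply the f'' term by 1/2:
  drift     = (1/2) * (9*exp(-3*x/4)/8) evaluated at B_t = 9*exp(-3*B_t/4)/16
  diffusion = (-3*exp(-3*x/4)/2) evaluated at B_t = -3*exp(-3*B_t/4)/2
Therefore d(2*exp(-3*B_t/4)) = (9*exp(-3*B_t/4)/16) dt + (-3*exp(-3*B_t/4)/2) dB_t.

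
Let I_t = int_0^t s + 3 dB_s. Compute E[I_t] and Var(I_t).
E[I_t] = 0; Var(I_t) = t*(t^2 + 9*t + 27)/3

The Itô integral of a deterministic integrand f(s) has mean 0 because each increment f(s) * (B_{s+ds} - B_s) has mean 0. By the Itô isometry:
  Var( int_0^t f(s) dB_s ) = E[ (int_0^t f(s) dB_s)^2 ] = int_0^t f(s)^2 ds.
Here f(s) = s + 3, so f(s)^2 = (s + 3)^2. Integrate:
  int_0^t ((s + 3)^2) ds = t*(t^2 + 9*t + 27)/3.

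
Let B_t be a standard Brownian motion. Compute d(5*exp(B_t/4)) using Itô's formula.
d(5*exp(B_t/4)) = (5*exp(B_t/4)/32) dt + (5*exp(B_t/4)/4) dB_t

Itô's formula for f(B_t) gives d f(B_t) = f'(B_t) dB_t + (1/2) f''(B_t) dt. Compute derivatives of f(x) = 5*exp(x/4):
  f'(x)  = 5*exp(x/4)/4
  f''(x) = 5*exp(x/4)/16
Substitute x = B_t and multiply the f'' term by 1/2:
  drift     = (1/2) * (5*exp(x/4)/16) evaluated at B_t = 5*exp(B_t/4)/32
  diffusion = (5*exp(x/4)/4) evaluated at B_t = 5*exp(B_t/4)/4
Therefore d(5*exp(B_t/4)) = (5*exp(B_t/4)/32) dt + (5*exp(B_t/4)/4) dB_t.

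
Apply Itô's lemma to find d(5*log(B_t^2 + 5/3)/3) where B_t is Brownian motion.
d(5*log(B_t^2 + 5/3)/3) = (5*(5 - 3*B_t^2)/(3*B_t^2 + 5)^2) dt + (10*B_t/(3*B_t^2 + 5)) dB_t

Itô's formula for f(B_t) gives d f(B_t) = f'(B_t) dB_t + (1/2) f''(B_t) dt. Compute derivatives of f(x) = 5*log(x^2 + 5/3)/3:
  f'(x)  = 10*x/(3*x^2 + 5)
  f''(x) = 10*(5 - 3*x^2)/(3*x^2 + 5)^2
Substitute x = B_t and multiply the f'' term by 1/2:
  drift     = (1/2) * (10*(5 - 3*x^2)/(3*x^2 + 5)^2) evaluated at B_t = 5*(5 - 3*B_t^2)/(3*B_t^2 + 5)^2
  diffusion = (10*x/(3*x^2 + 5)) evaluated at B_t = 10*B_t/(3*B_t^2 + 5)
Therefore d(5*log(B_t^2 + 5/3)/3) = (5*(5 - 3*B_t^2)/(3*B_t^2 + 5)^2) dt + (10*B_t/(3*B_t^2 + 5)) dB_t.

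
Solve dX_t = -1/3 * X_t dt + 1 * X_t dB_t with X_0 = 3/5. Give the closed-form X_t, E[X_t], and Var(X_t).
X_t = 3/5 * exp((-5/6) t + (1) B_t); E[X_t] = 3*exp(-t/3)/5; Var(X_t) = (9*exp(t) - 9)*exp(-2*t/3)/25

For GBM dX = mu X dt + sigma X dB with X_0 = x_0, apply Itô to Y = log X: dY = (mu - sigma^2/2) dt + sigma dB, so Y_t = log(x_0) + (mu - sigma^2/2) t + sigma B_t and hence X_t = x_0 * exp((mu - sigma^2/2) t + sigma B_t).
With mu = -1/3, sigma = 1, x_0 = 3/5, this gives:
  X_t = 3/5 * exp((-5/6) * t + (1) * B_t).
Since sigma*B_t ~ Normal(0, sigma^2 t), E[exp(sigma*B_t)] = exp(sigma^2 t / 2); so E[X_t] = x_0 * exp((mu - sigma^2/2) t) * exp(sigma^2 t / 2) = x_0 * exp(mu t) = 3*exp(-t/3)/5.
Var(X_t) = E[X_t^2] - (E[X_t])^2 = x_0^2 * exp(2 mu t) * (exp(sigma^2 t) - 1) = (9*exp(t) - 9)*exp(-2*t/3)/25.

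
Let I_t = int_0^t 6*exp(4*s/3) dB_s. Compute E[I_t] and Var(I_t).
E[I_t] = 0; Var(I_t) = 27*exp(8*t/3)/2 - 27/2

The Itô integral of a deterministic integrand f(s) has mean 0 because each increment f(s) * (B_{s+ds} - B_s) has mean 0. By the Itô isometry:
  Var( int_0^t f(s) dB_s ) = E[ (int_0^t f(s) dB_s)^2 ] = int_0^t f(s)^2 ds.
Here f(s) = 6*exp(4*s/3), so f(s)^2 = 36*exp(8*s/3). Integrate:
  int_0^t (36*exp(8*s/3)) ds = 27*exp(8*t/3)/2 - 27/2.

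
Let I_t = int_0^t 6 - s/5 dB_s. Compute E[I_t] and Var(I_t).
E[I_t] = 0; Var(I_t) = t*(t^2 - 90*t + 2700)/75

The Itô integral of a deterministic integrand f(s) has mean 0 because each increment f(s) * (B_{s+ds} - B_s) has mean 0. By the Itô isometry:
  Var( int_0^t f(s) dB_s ) = E[ (int_0^t f(s) dB_s)^2 ] = int_0^t f(s)^2 ds.
Here f(s) = 6 - s/5, so f(s)^2 = (s - 30)^2/25. Integrate:
  int_0^t ((s - 30)^2/25) ds = t*(t^2 - 90*t + 2700)/75.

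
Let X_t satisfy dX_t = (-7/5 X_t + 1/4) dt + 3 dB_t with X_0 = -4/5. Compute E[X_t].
E[X_t] = 5/28 - 137*exp(-7*t/5)/140

Taking expectations and using E[dB_t] = 0, the mean m(t) = E[X_t] satisfies the ODE m'(t) = a m(t) + b with m(0) = x_0. With a = -7/5, b = 1/4, x_0 = -4/5, the solution is
  m(t) = x_0 * exp(a t) + (b/a) * (exp(a t) - 1)
       = (-4/5) * exp((-7/5) t) + ((1/4)/(-7/5)) * (exp((-7/5) t) - 1)
       = 5/28 - 137*exp(-7*t/5)/140.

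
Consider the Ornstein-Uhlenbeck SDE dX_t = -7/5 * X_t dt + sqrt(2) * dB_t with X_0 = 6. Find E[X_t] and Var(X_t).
E[X_t] = 6*exp(-7*t/5); Var(X_t) = 5/7 - 5*exp(-14*t/5)/7

The OU SDE dX = -theta X dt + sigma dB admits the integrating factor exp(theta t): d(exp(theta t) X_t) = sigma exp(theta t) dB_t. Integrating from 0 to t:
  X_t = x_0 * exp(-theta t) + sigma * int_0^t exp(-theta (t-s)) dB_s.
The Itô integral has mean 0 and (by the Itô isometry) variance sigma^2 * int_0^t exp(-2 theta (t - s)) ds = sigma^2 * (1 - exp(-2 theta t)) / (2 theta).
With theta = 7/5, sigma = sqrt(2), x_0 = 6:
  E[X_t] = 6 * exp(-7/5 t) = 6*exp(-7*t/5)
  Var(X_t) = (sqrt(2))^2 * (1 - exp(-2*7/5 t)) / (2 * 7/5) = 5/7 - 5*exp(-14*t/5)/7.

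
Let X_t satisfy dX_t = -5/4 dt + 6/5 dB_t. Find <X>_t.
<X>_t = 36*t/25

For an Itô process dX_t = a(t) dt + b(t) dB_t, the quadratic variation is <X>_t = int_0^t b(s)^2 ds (the drift term does not contribute). Here b(s) = 6/5, so
  b(s)^2 = 36/25.
Integrating from 0 to t:
  <X>_t = int_0^t (36/25) ds = 36*t/25.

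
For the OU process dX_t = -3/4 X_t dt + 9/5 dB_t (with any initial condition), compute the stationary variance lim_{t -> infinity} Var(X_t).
lim Var(X_t) = 54/25

The OU SDE dX = -theta X dt + sigma dB admits the integrating factor exp(theta t): d(exp(theta t) X_t) = sigma exp(theta t) dB_t. Integrating from 0 to t gives X_t = x_0 * exp(-theta t) + sigma * int_0^t exp(-theta (t-s)) dB_s for any initial x_0. The Itô integral has variance (by the Itô isometry) sigma^2 * int_0^t exp(-2 theta (t - s)) ds = sigma^2 * (1 - exp(-2 theta t)) / (2 theta), independent of x_0.
With theta = 3/4, sigma = 9/5:
  Var(X_t) = (9/5)^2 * (1 - exp(-2*3/4 t)) / (2 * 3/4) = 54/25 - 54*exp(-3*t/2)/25.
As t -> infinity, exp(-2*3/4 t) -> 0, so the stationary variance is sigma^2 / (2 theta) = 54/25.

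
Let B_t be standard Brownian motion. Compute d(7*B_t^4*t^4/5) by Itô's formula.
d(7*B_t^4*t^4/5) = (14*B_t^2*t^3*(2*B_t^2 + 3*t)/5) dt + (28*B_t^3*t^4/5) dB_t

Itô's formula for f(t, x): d f(t, B_t) = (f_t + (1/2) f_xx) dt + f_x dB_t. Compute partials of f(t, x) = 7*t^4*x^4/5:
  f_t(t,x)  = 28*t^3*x^4/5
  f_x(t,x)  = 28*t^4*x^3/5
  f_xx(t,x) = 84*t^4*x^2/5
Assemble drift = f_t + (1/2) f_xx = 14*t^3*x^2*(3*t + 2*x^2)/5 and diffusion = f_x = 28*t^4*x^3/5. Substituting x = B_t:
  d(7*B_t^4*t^4/5) = (14*B_t^2*t^3*(2*B_t^2 + 3*t)/5) dt + (28*B_t^3*t^4/5) dB_t.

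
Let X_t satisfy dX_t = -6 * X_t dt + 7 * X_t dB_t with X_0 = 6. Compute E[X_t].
E[X_t] = 6*exp(-6*t)

For GBM dX = mu X dt + sigma X dB with X_0 = x_0, apply Itô to Y = log X: dY = (mu - sigma^2/2) dt + sigma dB, so Y_t = log(x_0) + (mu - sigma^2/2) t + sigma B_t and hence X_t = x_0 * exp((mu - sigma^2/2) t + sigma B_t).
With mu = -6, sigma = 7, x_0 = 6, this gives:
  X_t = 6 * exp((-61/2) * t + (7) * B_t).
Since sigma*B_t ~ Normal(0, sigma^2 t), E[exp(sigma*B_t)] = exp(sigma^2 t / 2); so E[X_t] = x_0 * exp((mu - sigma^2/2) t) * exp(sigma^2 t / 2) = x_0 * exp(mu t) = 6*exp(-6*t).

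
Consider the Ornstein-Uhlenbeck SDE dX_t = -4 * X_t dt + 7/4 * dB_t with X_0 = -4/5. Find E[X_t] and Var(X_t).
E[X_t] = -4*exp(-4*t)/5; Var(X_t) = 49/128 - 49*exp(-8*t)/128

The OU SDE dX = -theta X dt + sigma dB admits the integrating factor exp(theta t): d(exp(theta t) X_t) = sigma exp(theta t) dB_t. Integrating from 0 to t:
  X_t = x_0 * exp(-theta t) + sigma * int_0^t exp(-theta (t-s)) dB_s.
The Itô integral has mean 0 and (by the Itô isometry) variance sigma^2 * int_0^t exp(-2 theta (t - s)) ds = sigma^2 * (1 - exp(-2 theta t)) / (2 theta).
With theta = 4, sigma = 7/4, x_0 = -4/5:
  E[X_t] = -4/5 * exp(-4 t) = -4*exp(-4*t)/5
  Var(X_t) = (7/4)^2 * (1 - exp(-2*4 t)) / (2 * 4) = 49/128 - 49*exp(-8*t)/128.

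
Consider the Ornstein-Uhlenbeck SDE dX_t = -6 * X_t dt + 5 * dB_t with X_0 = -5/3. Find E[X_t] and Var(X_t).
E[X_t] = -5*exp(-6*t)/3; Var(X_t) = 25/12 - 25*exp(-12*t)/12

The OU SDE dX = -theta X dt + sigma dB admits the integrating factor exp(theta t): d(exp(theta t) X_t) = sigma exp(theta t) dB_t. Integrating from 0 to t:
  X_t = x_0 * exp(-theta t) + sigma * int_0^t exp(-theta (t-s)) dB_s.
The Itô integral has mean 0 and (by the Itô isometry) variance sigma^2 * int_0^t exp(-2 theta (t - s)) ds = sigma^2 * (1 - exp(-2 theta t)) / (2 theta).
With theta = 6, sigma = 5, x_0 = -5/3:
  E[X_t] = -5/3 * exp(-6 t) = -5*exp(-6*t)/3
  Var(X_t) = (5)^2 * (1 - exp(-2*6 t)) / (2 * 6) = 25/12 - 25*exp(-12*t)/12.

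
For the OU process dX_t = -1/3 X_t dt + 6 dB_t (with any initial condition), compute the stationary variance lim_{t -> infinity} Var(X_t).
lim Var(X_t) = 54

The OU SDE dX = -theta X dt + sigma dB admits the integrating factor exp(theta t): d(exp(theta t) X_t) = sigma exp(theta t) dB_t. Integrating from 0 to t gives X_t = x_0 * exp(-theta t) + sigma * int_0^t exp(-theta (t-s)) dB_s for any initial x_0. The Itô integral has variance (by the Itô isometry) sigma^2 * int_0^t exp(-2 theta (t - s)) ds = sigma^2 * (1 - exp(-2 theta t)) / (2 theta), independent of x_0.
With theta = 1/3, sigma = 6:
  Var(X_t) = (6)^2 * (1 - exp(-2*1/3 t)) / (2 * 1/3) = 54 - 54*exp(-2*t/3).
As t -> infinity, exp(-2*1/3 t) -> 0, so the stationary variance is sigma^2 / (2 theta) = 54.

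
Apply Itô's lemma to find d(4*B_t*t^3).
d(4*B_t*t^3) = (12*B_t*t^2) dt + (4*t^3) dB_t

Itô's formula for f(t, x): d f(t, B_t) = (f_t + (1/2) f_xx) dt + f_x dB_t. Compute partials of f(t, x) = 4*t^3*x:
  f_t(t,x)  = 12*t^2*x
  f_x(t,x)  = 4*t^3
  f_xx(t,x) = 0
Assemble drift = f_t + (1/2) f_xx = 12*t^2*x and diffusion = f_x = 4*t^3. Substituting x = B_t:
  d(4*B_t*t^3) = (12*B_t*t^2) dt + (4*t^3) dB_t.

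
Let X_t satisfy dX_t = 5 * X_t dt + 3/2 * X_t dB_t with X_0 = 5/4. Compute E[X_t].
E[X_t] = 5*exp(5*t)/4

For GBM dX = mu X dt + sigma X dB with X_0 = x_0, apply Itô to Y = log X: dY = (mu - sigma^2/2) dt + sigma dB, so Y_t = log(x_0) + (mu - sigma^2/2) t + sigma B_t and hence X_t = x_0 * exp((mu - sigma^2/2) t + sigma B_t).
With mu = 5, sigma = 3/2, x_0 = 5/4, this gives:
  X_t = 5/4 * exp((31/8) * t + (3/2) * B_t).
Since sigma*B_t ~ Normal(0, sigma^2 t), E[exp(sigma*B_t)] = exp(sigma^2 t / 2); so E[X_t] = x_0 * exp((mu - sigma^2/2) t) * exp(sigma^2 t / 2) = x_0 * exp(mu t) = 5*exp(5*t)/4.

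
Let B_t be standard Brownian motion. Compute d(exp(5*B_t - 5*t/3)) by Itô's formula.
d(exp(5*B_t - 5*t/3)) = (65*exp(5*B_t - 5*t/3)/6) dt + (5*exp(5*B_t - 5*t/3)) dB_t

Itô's formula for f(t, x): d f(t, B_t) = (f_t + (1/2) f_xx) dt + f_x dB_t. Compute partials of f(t, x) = exp(-5*t/3 + 5*x):
  f_t(t,x)  = -5*exp(-5*t/3 + 5*x)/3
  f_x(t,x)  = 5*exp(-5*t/3 + 5*x)
  f_xx(t,x) = 25*exp(-5*t/3 + 5*x)
Assemble drift = f_t + (1/2) f_xx = 65*exp(-5*t/3 + 5*x)/6 and diffusion = f_x = 5*exp(-5*t/3 + 5*x). Substituting x = B_t:
  d(exp(5*B_t - 5*t/3)) = (65*exp(5*B_t - 5*t/3)/6) dt + (5*exp(5*B_t - 5*t/3)) dB_t.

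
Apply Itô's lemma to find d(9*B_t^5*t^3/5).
d(9*B_t^5*t^3/5) = (B_t^3*t^2*(27*B_t^2/5 + 18*t)) dt + (9*B_t^4*t^3) dB_t

Itô's formula for f(t, x): d f(t, B_t) = (f_t + (1/2) f_xx) dt + f_x dB_t. Compute partials of f(t, x) = 9*t^3*x^5/5:
  f_t(t,x)  = 27*t^2*x^5/5
  f_x(t,x)  = 9*t^3*x^4
  f_xx(t,x) = 36*t^3*x^3
Assemble drift = f_t + (1/2) f_xx = t^2*x^3*(18*t + 27*x^2/5) and diffusion = f_x = 9*t^3*x^4. Substituting x = B_t:
  d(9*B_t^5*t^3/5) = (B_t^3*t^2*(27*B_t^2/5 + 18*t)) dt + (9*B_t^4*t^3) dB_t.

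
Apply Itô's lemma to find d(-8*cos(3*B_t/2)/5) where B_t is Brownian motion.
d(-8*cos(3*B_t/2)/5) = (9*cos(3*B_t/2)/5) dt + (12*sin(3*B_t/2)/5) dB_t

Itô's formula for f(B_t) gives d f(B_t) = f'(B_t) dB_t + (1/2) f''(B_t) dt. Compute derivatives of f(x) = -8*cos(3*x/2)/5:
  f'(x)  = 12*sin(3*x/2)/5
  f''(x) = 18*cos(3*x/2)/5
Substitute x = B_t and multiply the f'' term by 1/2:
  drift     = (1/2) * (18*cos(3*x/2)/5) evaluated at B_t = 9*cos(3*B_t/2)/5
  diffusion = (12*sin(3*x/2)/5) evaluated at B_t = 12*sin(3*B_t/2)/5
Therefore d(-8*cos(3*B_t/2)/5) = (9*cos(3*B_t/2)/5) dt + (12*sin(3*B_t/2)/5) dB_t.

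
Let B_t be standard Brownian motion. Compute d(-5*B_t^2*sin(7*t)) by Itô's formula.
d(-5*B_t^2*sin(7*t)) = (-35*B_t^2*cos(7*t) - 5*sin(7*t)) dt + (-10*B_t*sin(7*t)) dB_t

Itô's formula for f(t, x): d f(t, B_t) = (f_t + (1/2) f_xx) dt + f_x dB_t. Compute partials of f(t, x) = -5*x^2*sin(7*t):
  f_t(t,x)  = -35*x^2*cos(7*t)
  f_x(t,x)  = -10*x*sin(7*t)
  f_xx(t,x) = -10*sin(7*t)
Assemble drift = f_t + (1/2) f_xx = -35*x^2*cos(7*t) - 5*sin(7*t) and diffusion = f_x = -10*x*sin(7*t). Substituting x = B_t:
  d(-5*B_t^2*sin(7*t)) = (-35*B_t^2*cos(7*t) - 5*sin(7*t)) dt + (-10*B_t*sin(7*t)) dB_t.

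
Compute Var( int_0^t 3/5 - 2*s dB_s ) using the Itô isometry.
Var = t*(100*t^2 - 90*t + 27)/75

The Itô integral of a deterministic integrand f(s) has mean 0 because each increment f(s) * (B_{s+ds} - B_s) has mean 0. By the Itô isometry:
  Var( int_0^t f(s) dB_s ) = E[ (int_0^t f(s) dB_s)^2 ] = int_0^t f(s)^2 ds.
Here f(s) = 3/5 - 2*s, so f(s)^2 = (10*s - 3)^2/25. Integrate:
  int_0^t ((10*s - 3)^2/25) ds = t*(100*t^2 - 90*t + 27)/75.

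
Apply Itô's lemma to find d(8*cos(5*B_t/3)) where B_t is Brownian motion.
d(8*cos(5*B_t/3)) = (-100*cos(5*B_t/3)/9) dt + (-40*sin(5*B_t/3)/3) dB_t

Itô's formula for f(B_t) gives d f(B_t) = f'(B_t) dB_t + (1/2) f''(B_t) dt. Compute derivatives of f(x) = 8*cos(5*x/3):
  f'(x)  = -40*sin(5*x/3)/3
  f''(x) = -200*cos(5*x/3)/9
Substitute x = B_t and multiply the f'' term by 1/2:
  drift     = (1/2) * (-200*cos(5*x/3)/9) evaluated at B_t = -100*cos(5*B_t/3)/9
  diffusion = (-40*sin(5*x/3)/3) evaluated at B_t = -40*sin(5*B_t/3)/3
Therefore d(8*cos(5*B_t/3)) = (-100*cos(5*B_t/3)/9) dt + (-40*sin(5*B_t/3)/3) dB_t.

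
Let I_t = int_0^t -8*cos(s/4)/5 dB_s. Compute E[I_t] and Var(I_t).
E[I_t] = 0; Var(I_t) = 32*t/25 + 64*sin(t/2)/25

The Itô integral of a deterministic integrand f(s) has mean 0 because each increment f(s) * (B_{s+ds} - B_s) has mean 0. By the Itô isometry:
  Var( int_0^t f(s) dB_s ) = E[ (int_0^t f(s) dB_s)^2 ] = int_0^t f(s)^2 ds.
Here f(s) = -8*cos(s/4)/5, so f(s)^2 = 64*cos(s/4)^2/25. Integrate:
  int_0^t (64*cos(s/4)^2/25) ds = 32*t/25 + 64*sin(t/2)/25.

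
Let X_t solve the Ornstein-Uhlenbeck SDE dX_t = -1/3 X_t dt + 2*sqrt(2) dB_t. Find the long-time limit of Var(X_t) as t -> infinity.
lim Var(X_t) = 12

The OU SDE dX = -theta X dt + sigma dB admits the integrating factor exp(theta t): d(exp(theta t) X_t) = sigma exp(theta t) dB_t. Integrating from 0 to t gives X_t = x_0 * exp(-theta t) + sigma * int_0^t exp(-theta (t-s)) dB_s for any initial x_0. The Itô integral has variance (by the Itô isometry) sigma^2 * int_0^t exp(-2 theta (t - s)) ds = sigma^2 * (1 - exp(-2 theta t)) / (2 theta), independent of x_0.
With theta = 1/3, sigma = 2*sqrt(2):
  Var(X_t) = (2*sqrt(2))^2 * (1 - exp(-2*1/3 t)) / (2 * 1/3) = 12 - 12*exp(-2*t/3).
As t -> infinity, exp(-2*1/3 t) -> 0, so the stationary variance is sigma^2 / (2 theta) = 12.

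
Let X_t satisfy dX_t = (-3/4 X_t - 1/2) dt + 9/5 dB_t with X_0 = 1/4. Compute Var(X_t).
Var(X_t) = 54/25 - 54*exp(-3*t/2)/25

The variance V(t) = Var(X_t) satisfies V'(t) = 2 a V(t) + c^2 with V(0) = 0 (drift coefficient is linear in X, diffusion is constant). With a = -3/4, c = 9/5, the solution is
  V(t) = (c^2 / (2 a)) * (exp(2 a t) - 1)
       = ((9/5)^2 / (2*(-3/4))) * (exp((-3/2) t) - 1)
       = 54/25 - 54*exp(-3*t/2)/25.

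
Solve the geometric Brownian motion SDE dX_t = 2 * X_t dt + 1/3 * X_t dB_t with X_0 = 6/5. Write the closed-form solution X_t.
X_t = 6/5 * exp((35/18) * t + (1/3) * B_t)

For GBM dX = mu X dt + sigma X dB with X_0 = x_0, apply Itô to Y = log X: dY = (mu - sigma^2/2) dt + sigma dB, so Y_t = log(x_0) + (mu - sigma^2/2) t + sigma B_t and hence X_t = x_0 * exp((mu - sigma^2/2) t + sigma B_t).
With mu = 2, sigma = 1/3, x_0 = 6/5, this gives:
  X_t = 6/5 * exp((35/18) * t + (1/3) * B_t).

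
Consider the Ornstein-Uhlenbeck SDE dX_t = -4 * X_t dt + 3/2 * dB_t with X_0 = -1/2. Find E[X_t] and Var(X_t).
E[X_t] = -exp(-4*t)/2; Var(X_t) = 9/32 - 9*exp(-8*t)/32

The OU SDE dX = -theta X dt + sigma dB admits the integrating factor exp(theta t): d(exp(theta t) X_t) = sigma exp(theta t) dB_t. Integrating from 0 to t:
  X_t = x_0 * exp(-theta t) + sigma * int_0^t exp(-theta (t-s)) dB_s.
The Itô integral has mean 0 and (by the Itô isometry) variance sigma^2 * int_0^t exp(-2 theta (t - s)) ds = sigma^2 * (1 - exp(-2 theta t)) / (2 theta).
With theta = 4, sigma = 3/2, x_0 = -1/2:
  E[X_t] = -1/2 * exp(-4 t) = -exp(-4*t)/2
  Var(X_t) = (3/2)^2 * (1 - exp(-2*4 t)) / (2 * 4) = 9/32 - 9*exp(-8*t)/32.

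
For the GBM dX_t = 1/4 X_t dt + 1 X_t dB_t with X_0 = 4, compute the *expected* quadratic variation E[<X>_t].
E[<X>_t] = 32*exp(3*t/2)/3 - 32/3

<X>_t = int_0^t (1 * X_s)^2 ds. Taking expectation inside the integral: E[<X>_t] = 1^2 * int_0^t E[X_s^2] ds. For GBM, E[X_s^2] = x_0^2 * exp((2 mu + sigma^2) s). Integrating:
  E[<X>_t] = 1^2 * 4^2 * (exp((2*(1/4) + 1^2) t) - 1) / (2*(1/4) + 1^2)
           = 1^2 * 4^2 * (exp((3/2) t) - 1) / (3/2) = 32*exp(3*t/2)/3 - 32/3.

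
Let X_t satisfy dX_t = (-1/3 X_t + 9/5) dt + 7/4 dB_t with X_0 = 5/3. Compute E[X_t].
E[X_t] = 27/5 - 56*exp(-t/3)/15

Taking expectations and using E[dB_t] = 0, the mean m(t) = E[X_t] satisfies the ODE m'(t) = a m(t) + b with m(0) = x_0. With a = -1/3, b = 9/5, x_0 = 5/3, the solution is
  m(t) = x_0 * exp(a t) + (b/a) * (exp(a t) - 1)
       = (5/3) * exp((-1/3) t) + ((9/5)/(-1/3)) * (exp((-1/3) t) - 1)
       = 27/5 - 56*exp(-t/3)/15.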